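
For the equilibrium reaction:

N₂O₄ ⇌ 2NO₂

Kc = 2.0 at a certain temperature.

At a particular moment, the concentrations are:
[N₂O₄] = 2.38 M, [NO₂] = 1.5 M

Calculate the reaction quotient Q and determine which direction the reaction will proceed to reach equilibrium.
Q = 0.945, Q < K, reaction proceeds forward (toward products)

Q = ([NO₂]^2) / ([N₂O₄])
  = ((1.5)^2) / ((2.38)) = 2.25/2.38 = 0.9454
Since Q = 0.9454 < Kc = 2.0, the reaction proceeds forward (toward products) to reach equilibrium.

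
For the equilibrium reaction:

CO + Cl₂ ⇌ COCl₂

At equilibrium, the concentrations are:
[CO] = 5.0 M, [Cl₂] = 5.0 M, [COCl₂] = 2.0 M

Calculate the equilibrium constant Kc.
K_c = 0.0800

Kc = ([COCl₂]) / ([CO] × [Cl₂])
   = ((2.0)) / ((5.0)·(5.0))
   = 2 / 25 = 0.0800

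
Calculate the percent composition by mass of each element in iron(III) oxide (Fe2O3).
Fe: 69.94%, O: 30.06%

Molar mass of Fe2O3 = 159.7 g/mol
% Fe = (2 × 55.85) / 159.7 × 100% = 111.7 / 159.7 × 100% = 69.94%
% O = (3 × 16.0) / 159.7 × 100% = 48 / 159.7 × 100% = 30.06%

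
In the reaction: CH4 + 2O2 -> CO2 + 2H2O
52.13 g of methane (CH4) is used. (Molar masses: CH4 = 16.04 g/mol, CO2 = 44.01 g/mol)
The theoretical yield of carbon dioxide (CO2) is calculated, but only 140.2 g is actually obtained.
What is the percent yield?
Moles of CH4 = 52.13 g ÷ 16.04 g/mol = 3.25 mol
Mole ratio: 1 mol CO2 / 1 mol CH4
Moles of CO2 = 3.25 × (1/1) = 3.25 mol
Theoretical yield = 3.25 mol × 44.01 g/mol = 143.03 g
Actual yield = 140.2 g
Percent yield = (140.2 / 143.03) × 100% = 98.0%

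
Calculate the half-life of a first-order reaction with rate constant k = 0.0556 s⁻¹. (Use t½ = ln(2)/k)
12.47 s

t½ = ln(2)/k = 0.6931/0.0556 = 12.47 s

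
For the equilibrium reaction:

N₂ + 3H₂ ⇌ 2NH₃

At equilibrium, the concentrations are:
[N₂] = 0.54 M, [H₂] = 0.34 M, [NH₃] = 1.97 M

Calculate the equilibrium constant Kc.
K_c = 1.83e+02

Kc = ([NH₃]^2) / ([N₂] × [H₂]^3)
   = ((1.97)^2) / ((0.54)·(0.34)^3)
   = 3.8809 / 0.021224 = 1.83e+02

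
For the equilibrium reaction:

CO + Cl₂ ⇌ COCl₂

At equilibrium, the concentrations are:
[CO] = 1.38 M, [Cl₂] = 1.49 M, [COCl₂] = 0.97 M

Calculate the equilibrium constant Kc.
K_c = 0.4717

Kc = ([COCl₂]) / ([CO] × [Cl₂])
   = ((0.97)) / ((1.38)·(1.49))
   = 0.97 / 2.0562 = 0.4717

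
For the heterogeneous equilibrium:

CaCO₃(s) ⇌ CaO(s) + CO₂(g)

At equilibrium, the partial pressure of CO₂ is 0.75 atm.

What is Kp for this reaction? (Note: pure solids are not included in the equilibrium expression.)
K_p = 0.75

Solids (CaCO₃, CaO) have activity 1 and are excluded.
Kp = P(CO₂) = 0.75.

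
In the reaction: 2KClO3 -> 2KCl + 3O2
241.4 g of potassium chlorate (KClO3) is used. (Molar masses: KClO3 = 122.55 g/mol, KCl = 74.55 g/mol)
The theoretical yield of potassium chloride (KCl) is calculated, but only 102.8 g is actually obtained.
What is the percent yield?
Moles of KClO3 = 241.4 g ÷ 122.55 g/mol = 1.96981 mol
Mole ratio: 2 mol KCl / 2 mol KClO3
Moles of KCl = 1.96981 × (2/2) = 1.96981 mol
Theoretical yield = 1.96981 mol × 74.55 g/mol = 146.85 g
Actual yield = 102.8 g
Percent yield = (102.8 / 146.85) × 100% = 70.0%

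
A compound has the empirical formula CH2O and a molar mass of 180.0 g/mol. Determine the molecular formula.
Empirical formula mass of CH2O = 30.03 g/mol
Multiplier = 180.0 / 30.03 ≈ 6
Molecular formula = (CH2O) × 6 = C6H12O6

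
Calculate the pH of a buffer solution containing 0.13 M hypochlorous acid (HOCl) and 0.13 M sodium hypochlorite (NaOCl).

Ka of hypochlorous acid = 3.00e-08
pH = 7.52

pKa = -log(3.00e-08) = 7.52. pH = pKa + log([A⁻]/[HA]) = 7.52 + log(0.13/0.13)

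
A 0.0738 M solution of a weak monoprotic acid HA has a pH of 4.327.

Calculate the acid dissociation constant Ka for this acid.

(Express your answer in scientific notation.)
K_a = 3.01e-08

[H⁺] = 10^(−pH) = 10^(−4.327) = 4.710e-05 M. For HA ⇌ H⁺ + A⁻, Ka = x²/(C − x) = (4.710e-05)²/(0.0738 − 4.710e-05) = 3.01e-08.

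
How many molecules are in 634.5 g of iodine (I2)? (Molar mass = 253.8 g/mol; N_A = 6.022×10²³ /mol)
Moles = 634.5 g ÷ 253.8 g/mol = 2.5 mol
Molecules = 2.5 mol × 6.022×10²³ /mol = 1.506e+24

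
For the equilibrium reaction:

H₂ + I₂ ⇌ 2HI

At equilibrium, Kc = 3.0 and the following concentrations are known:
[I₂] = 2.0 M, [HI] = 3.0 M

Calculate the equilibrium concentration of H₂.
[H₂] = 1.5000 M

Kc = ([HI]^2) / ([H₂] × [I₂]) = 3.0
[H₂]^1 = (product terms)/(Kc · other reactant terms) = 9 / (3.0 · 2) = 1.5
[H₂] = 1.5000 M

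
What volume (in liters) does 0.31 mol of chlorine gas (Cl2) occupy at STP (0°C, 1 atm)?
At STP, 1 mol of gas occupies 22.4 L
Volume = 0.31 mol × 22.4 L/mol = 6.94 L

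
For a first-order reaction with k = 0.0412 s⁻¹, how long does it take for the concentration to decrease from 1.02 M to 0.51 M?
16.82 s

From ln[A] = ln[A]₀ - k·t: t = ln([A]₀/[A])/k = ln(1.02/0.51)/0.0412 = ln(2.0000)/0.0412 = 0.6931/0.0412 = 16.82 s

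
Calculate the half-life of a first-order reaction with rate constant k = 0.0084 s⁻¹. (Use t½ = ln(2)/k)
82.52 s

t½ = ln(2)/k = 0.6931/0.0084 = 82.52 s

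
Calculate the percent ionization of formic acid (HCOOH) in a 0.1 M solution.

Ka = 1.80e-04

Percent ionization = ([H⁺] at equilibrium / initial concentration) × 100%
Percent ionization = 4.15%

Let x = [H⁺]. Ka = x²/(C - x) ⇒ x² + (1.80e-04)x - (1.80e-04)(0.1) = 0. x = 4.1536e-03. Percent = (4.1536e-03/0.1) × 100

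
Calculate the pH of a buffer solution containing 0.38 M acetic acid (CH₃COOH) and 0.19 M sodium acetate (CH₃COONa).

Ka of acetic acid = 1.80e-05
pH = 4.44

pKa = -log(1.80e-05) = 4.74. pH = pKa + log([A⁻]/[HA]) = 4.74 + log(0.19/0.38)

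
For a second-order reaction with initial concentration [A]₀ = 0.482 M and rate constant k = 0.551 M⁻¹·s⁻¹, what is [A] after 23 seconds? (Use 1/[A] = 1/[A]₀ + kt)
0.0678 M

1/[A] = 1/[A]₀ + k·t = 1/0.482 + (0.551)·(23) = 2.0747 + 12.6730 = 14.7477
[A] = 1/14.7477 = 0.0678 M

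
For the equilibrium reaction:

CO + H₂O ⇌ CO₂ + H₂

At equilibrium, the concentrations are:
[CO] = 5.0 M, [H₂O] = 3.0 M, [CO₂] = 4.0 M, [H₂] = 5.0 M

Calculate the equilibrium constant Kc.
K_c = 1.3333

Kc = ([CO₂] × [H₂]) / ([CO] × [H₂O])
   = ((4.0)·(5.0)) / ((5.0)·(3.0))
   = 20 / 15 = 1.3333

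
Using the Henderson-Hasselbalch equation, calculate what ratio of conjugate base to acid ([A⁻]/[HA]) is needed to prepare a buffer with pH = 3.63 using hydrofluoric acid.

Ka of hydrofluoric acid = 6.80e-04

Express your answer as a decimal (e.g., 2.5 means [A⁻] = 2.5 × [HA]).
[A⁻]/[HA] = 2.901

pKa = −log(6.80e-04) = 3.1675. pH = pKa + log([A⁻]/[HA]). 3.63 = 3.1675 + log(ratio). log(ratio) = 3.63 − 3.1675 = 0.4625. ratio = 10^(0.4625) = 2.901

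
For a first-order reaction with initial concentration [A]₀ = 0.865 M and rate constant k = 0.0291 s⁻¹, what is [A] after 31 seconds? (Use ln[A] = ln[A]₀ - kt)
0.3509 M

ln[A] = ln[A]₀ - k·t = ln(0.865) - (0.0291)·(31) = -0.1450 - 0.9021 = -1.0471
[A] = e^(-1.0471) = 0.3509 M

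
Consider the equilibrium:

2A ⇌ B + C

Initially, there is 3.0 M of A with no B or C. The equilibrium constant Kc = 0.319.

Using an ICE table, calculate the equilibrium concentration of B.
[B] = 0.796 M

ICE: [A] = 3.0 − 2x, [B] = [C] = x.
Kc = x²/(3.0 − 2x)² = 0.319 ⇒ √Kc = x/(3.0 − 2x).
x = √0.319·3.0/(1 + 2√0.319) = 0.5648·3.0/2.1296 = 0.79564.
[B] = x = 0.796 M.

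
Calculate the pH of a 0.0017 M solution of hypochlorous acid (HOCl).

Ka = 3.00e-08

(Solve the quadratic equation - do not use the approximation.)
pH = 5.15

x² + Ka×x - Ka×C = 0. Using quadratic formula: [H⁺] = 7.1264e-06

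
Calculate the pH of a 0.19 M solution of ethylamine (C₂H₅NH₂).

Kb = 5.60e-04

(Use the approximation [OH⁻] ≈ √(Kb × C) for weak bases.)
pH = 12.01

[OH⁻] = √(Kb × C) = √(5.60e-04 × 0.19) = 1.0315e-02. pOH = 1.99, pH = 14 - pOH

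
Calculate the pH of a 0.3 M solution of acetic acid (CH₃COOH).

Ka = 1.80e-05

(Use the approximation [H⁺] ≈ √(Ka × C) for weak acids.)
pH = 2.63

[H⁺] = √(Ka × C) = √(1.80e-05 × 0.3) = 2.3238e-03. pH = -log(2.3238e-03)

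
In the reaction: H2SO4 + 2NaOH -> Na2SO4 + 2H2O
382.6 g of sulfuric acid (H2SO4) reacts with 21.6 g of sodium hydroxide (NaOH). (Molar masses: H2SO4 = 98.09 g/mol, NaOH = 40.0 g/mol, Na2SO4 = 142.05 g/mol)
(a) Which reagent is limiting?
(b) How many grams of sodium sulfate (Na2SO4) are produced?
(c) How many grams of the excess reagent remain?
(a) NaOH, (b) 38.35 g, (c) 356.1 g

Moles of H2SO4 = 382.6 g ÷ 98.09 g/mol = 3.9005 mol
Moles of NaOH = 21.6 g ÷ 40.0 g/mol = 0.54 mol
Moles ÷ coefficient: H2SO4: 3.9005/1 = 3.9, NaOH: 0.54/2 = 0.27
(a) NaOH has the smaller value, so NaOH is the limiting reagent.
(b) Moles of Na2SO4 = 0.54 mol NaOH × (1/2) = 0.27 mol; mass = 0.27 mol × 142.05 g/mol = 38.35 g
(c) H2SO4 consumed = 0.54 × (1/2) = 0.27 mol; remaining = 3.9005 − 0.27 = 3.6305 mol; mass = 3.6305 mol × 98.09 g/mol = 356.1 g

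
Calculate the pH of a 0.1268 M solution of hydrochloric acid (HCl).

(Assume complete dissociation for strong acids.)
pH = 0.90

[H⁺] = 0.1268 M for strong acid. pH = -log[H⁺] = -log(0.1268)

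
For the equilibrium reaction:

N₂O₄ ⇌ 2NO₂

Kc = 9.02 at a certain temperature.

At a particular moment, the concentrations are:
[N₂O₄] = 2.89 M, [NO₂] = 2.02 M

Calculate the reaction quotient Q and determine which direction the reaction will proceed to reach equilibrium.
Q = 1.412, Q < K, reaction proceeds forward (toward products)

Q = ([NO₂]^2) / ([N₂O₄])
  = ((2.02)^2) / ((2.89)) = 4.0804/2.89 = 1.412
Since Q = 1.412 < Kc = 9.02, the reaction proceeds forward (toward products) to reach equilibrium.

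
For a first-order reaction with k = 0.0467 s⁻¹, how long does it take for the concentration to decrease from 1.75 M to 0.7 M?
19.62 s

From ln[A] = ln[A]₀ - k·t: t = ln([A]₀/[A])/k = ln(1.75/0.7)/0.0467 = ln(2.5000)/0.0467 = 0.9163/0.0467 = 19.62 s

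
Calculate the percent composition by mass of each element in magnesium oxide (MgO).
Mg: 60.31%, O: 39.69%

Molar mass of MgO = 40.31 g/mol
% Mg = (1 × 24.31) / 40.31 × 100% = 24.31 / 40.31 × 100% = 60.31%
% O = (1 × 16.0) / 40.31 × 100% = 16 / 40.31 × 100% = 39.69%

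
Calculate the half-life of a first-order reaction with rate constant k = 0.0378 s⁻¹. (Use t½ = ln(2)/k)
18.34 s

t½ = ln(2)/k = 0.6931/0.0378 = 18.34 s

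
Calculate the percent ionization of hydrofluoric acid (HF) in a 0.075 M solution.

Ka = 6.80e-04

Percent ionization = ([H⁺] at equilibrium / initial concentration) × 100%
Percent ionization = 9.08%

Let x = [H⁺]. Ka = x²/(C - x) ⇒ x² + (6.80e-04)x - (6.80e-04)(0.075) = 0. x = 6.8095e-03. Percent = (6.8095e-03/0.075) × 100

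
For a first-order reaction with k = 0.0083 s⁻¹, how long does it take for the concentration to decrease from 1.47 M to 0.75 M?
81.08 s

From ln[A] = ln[A]₀ - k·t: t = ln([A]₀/[A])/k = ln(1.47/0.75)/0.0083 = ln(1.9600)/0.0083 = 0.6729/0.0083 = 81.08 s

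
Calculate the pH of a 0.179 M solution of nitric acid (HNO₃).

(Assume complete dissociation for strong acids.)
pH = 0.75

[H⁺] = 0.179 M for strong acid. pH = -log[H⁺] = -log(0.179)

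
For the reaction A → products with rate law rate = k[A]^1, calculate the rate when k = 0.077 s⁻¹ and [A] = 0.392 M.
0.03018 M/s

rate = k·[A]^1 = 0.077·(0.392)^1 = 0.077·0.392 = 0.03018 M/s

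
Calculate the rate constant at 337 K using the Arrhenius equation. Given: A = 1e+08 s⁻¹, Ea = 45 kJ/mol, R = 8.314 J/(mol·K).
1.06e+01 s⁻¹

k = A·exp(-Ea/(R·T)) = 1e+08·exp(-45000/(8.314·337)) = 1e+08·exp(-16.0610) = 1e+08·1.0588e-07 = 1.06e+01 s⁻¹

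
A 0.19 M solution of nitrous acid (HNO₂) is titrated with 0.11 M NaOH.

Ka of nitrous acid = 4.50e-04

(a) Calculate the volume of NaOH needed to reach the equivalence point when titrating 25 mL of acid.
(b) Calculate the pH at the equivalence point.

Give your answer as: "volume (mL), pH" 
V = 43.2 mL, pH = 8.09

(a) At equivalence: moles acid = moles base.
moles acid = 0.19 × 0.025 = 0.00475 mol; V_NaOH = 0.00475/0.11 = 0.04318 L = 43.2 mL.
(b) At equivalence, all acid → conjugate base A⁻ at [A⁻] = 0.00475/0.06818 = 0.06967 M.
Kb = Kw/Ka = 1.0e-14/4.50e-04 = 2.222e-11; [OH⁻] = √(Kb·[A⁻]) = 1.244e-06; pOH = 5.91; pH = 14 − pOH = 8.09.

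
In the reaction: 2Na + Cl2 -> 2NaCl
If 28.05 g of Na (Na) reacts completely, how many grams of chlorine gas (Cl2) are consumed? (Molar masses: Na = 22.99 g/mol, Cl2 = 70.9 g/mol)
Moles of Na = 28.05 g ÷ 22.99 g/mol = 1.2201 mol
Mole ratio: 1 mol Cl2 / 2 mol Na
Moles of Cl2 = 1.2201 × (1/2) = 0.610048 mol
Mass of Cl2 = 0.610048 mol × 70.9 g/mol = 43.25 g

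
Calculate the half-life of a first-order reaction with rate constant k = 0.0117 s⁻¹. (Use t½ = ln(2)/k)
59.24 s

t½ = ln(2)/k = 0.6931/0.0117 = 59.24 s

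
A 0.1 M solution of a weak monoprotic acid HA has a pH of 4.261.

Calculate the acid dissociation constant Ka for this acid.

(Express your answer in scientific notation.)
K_a = 3.01e-08

[H⁺] = 10^(−pH) = 10^(−4.261) = 5.483e-05 M. For HA ⇌ H⁺ + A⁻, Ka = x²/(C − x) = (5.483e-05)²/(0.1 − 5.483e-05) = 3.01e-08.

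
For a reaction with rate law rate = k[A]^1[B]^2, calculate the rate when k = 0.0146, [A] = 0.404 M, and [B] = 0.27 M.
0.00043 M/s

rate = k·[A]^1·[B]^2 = 0.0146·(0.404)^1·(0.27)^2 = 0.0146·0.404·0.0729 = 0.00043 M/s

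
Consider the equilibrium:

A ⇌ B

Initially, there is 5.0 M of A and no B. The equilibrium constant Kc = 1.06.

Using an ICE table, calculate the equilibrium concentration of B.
[B] = 2.573 M

ICE: [A] = 5.0 − x, [B] = x.
Kc = x/(5.0 − x) = 1.06 ⇒ x = 1.06·5.0/(1 + 1.06) = 5.3/2.06 = 2.573.
[B] = x = 2.573 M.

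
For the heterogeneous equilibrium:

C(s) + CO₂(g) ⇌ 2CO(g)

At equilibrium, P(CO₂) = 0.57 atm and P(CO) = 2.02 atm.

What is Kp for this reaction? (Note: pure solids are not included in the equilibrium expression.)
K_p = 7.159

Solid C is excluded.
Kp = P(CO)²/P(CO₂) = (2.02)²/0.57 = 4.08/0.57 = 7.159.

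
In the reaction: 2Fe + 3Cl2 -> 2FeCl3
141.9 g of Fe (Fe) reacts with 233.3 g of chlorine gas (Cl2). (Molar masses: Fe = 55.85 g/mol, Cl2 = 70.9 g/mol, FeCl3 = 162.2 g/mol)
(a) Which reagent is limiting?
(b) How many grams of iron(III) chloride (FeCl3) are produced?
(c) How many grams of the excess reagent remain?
(a) Cl2, (b) 355.8 g, (c) 19.38 g

Moles of Fe = 141.9 g ÷ 55.85 g/mol = 2.54073 mol
Moles of Cl2 = 233.3 g ÷ 70.9 g/mol = 3.29055 mol
Moles ÷ coefficient: Fe: 2.54073/2 = 1.27, Cl2: 3.29055/3 = 1.097
(a) Cl2 has the smaller value, so Cl2 is the limiting reagent.
(b) Moles of FeCl3 = 3.29055 mol Cl2 × (2/3) = 2.1937 mol; mass = 2.1937 mol × 162.2 g/mol = 355.8 g
(c) Fe consumed = 3.29055 × (2/3) = 2.1937 mol; remaining = 2.54073 − 2.1937 = 0.347034 mol; mass = 0.347034 mol × 55.85 g/mol = 19.38 g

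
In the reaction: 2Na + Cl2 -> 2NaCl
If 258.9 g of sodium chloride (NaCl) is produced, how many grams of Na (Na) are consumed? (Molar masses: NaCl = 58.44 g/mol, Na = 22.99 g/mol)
Moles of NaCl = 258.9 g ÷ 58.44 g/mol = 4.43018 mol
Mole ratio: 2 mol Na / 2 mol NaCl
Moles of Na = 4.43018 × (2/2) = 4.43018 mol
Mass of Na = 4.43018 mol × 22.99 g/mol = 101.8 g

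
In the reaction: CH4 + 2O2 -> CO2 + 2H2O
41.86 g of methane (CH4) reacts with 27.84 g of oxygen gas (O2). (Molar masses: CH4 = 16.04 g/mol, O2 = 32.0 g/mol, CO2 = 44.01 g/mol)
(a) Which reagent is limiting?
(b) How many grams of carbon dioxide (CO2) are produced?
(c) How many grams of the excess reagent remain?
(a) O2, (b) 19.14 g, (c) 34.88 g

Moles of CH4 = 41.86 g ÷ 16.04 g/mol = 2.60973 mol
Moles of O2 = 27.84 g ÷ 32.0 g/mol = 0.87 mol
Moles ÷ coefficient: CH4: 2.60973/1 = 2.61, O2: 0.87/2 = 0.435
(a) O2 has the smaller value, so O2 is the limiting reagent.
(b) Moles of CO2 = 0.87 mol O2 × (1/2) = 0.435 mol; mass = 0.435 mol × 44.01 g/mol = 19.14 g
(c) CH4 consumed = 0.87 × (1/2) = 0.435 mol; remaining = 2.60973 − 0.435 = 2.17473 mol; mass = 2.17473 mol × 16.04 g/mol = 34.88 g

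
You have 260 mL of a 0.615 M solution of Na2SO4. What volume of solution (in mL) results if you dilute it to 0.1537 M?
Using M₁V₁ = M₂V₂:
0.615 × 260 = 0.1537 × V₂
V₂ = (0.615 × 260) / 0.1537 = 1040 mL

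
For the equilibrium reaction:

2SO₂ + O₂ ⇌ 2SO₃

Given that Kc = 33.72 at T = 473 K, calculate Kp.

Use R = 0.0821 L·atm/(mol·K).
K_p = 0.8683

Δn = (moles gaseous products) − (moles gaseous reactants) = -1
T = 473 K; RT = 0.0821 × 473 = 38.8333
Kp = Kc·(RT)^Δn = 33.72 × (38.8333)^-1 = 33.72 × 0.0257511 = 0.8683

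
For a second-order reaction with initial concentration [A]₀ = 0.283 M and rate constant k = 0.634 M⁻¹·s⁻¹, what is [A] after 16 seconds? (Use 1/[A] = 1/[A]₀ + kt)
0.0731 M

1/[A] = 1/[A]₀ + k·t = 1/0.283 + (0.634)·(16) = 3.5336 + 10.1440 = 13.6776
[A] = 1/13.6776 = 0.0731 M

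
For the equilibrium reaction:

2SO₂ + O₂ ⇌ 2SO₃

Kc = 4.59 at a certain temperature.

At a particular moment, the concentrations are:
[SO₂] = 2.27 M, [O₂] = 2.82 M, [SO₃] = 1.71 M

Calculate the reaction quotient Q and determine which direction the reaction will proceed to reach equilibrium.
Q = 0.201, Q < K, reaction proceeds forward (toward products)

Q = ([SO₃]^2) / ([SO₂]^2 × [O₂])
  = ((1.71)^2) / ((2.27)^2·(2.82)) = 2.9241/14.531 = 0.2012
Since Q = 0.2012 < Kc = 4.59, the reaction proceeds forward (toward products) to reach equilibrium.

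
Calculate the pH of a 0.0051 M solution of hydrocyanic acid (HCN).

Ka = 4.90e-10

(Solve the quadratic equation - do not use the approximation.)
pH = 5.80

x² + Ka×x - Ka×C = 0. Using quadratic formula: [H⁺] = 1.5806e-06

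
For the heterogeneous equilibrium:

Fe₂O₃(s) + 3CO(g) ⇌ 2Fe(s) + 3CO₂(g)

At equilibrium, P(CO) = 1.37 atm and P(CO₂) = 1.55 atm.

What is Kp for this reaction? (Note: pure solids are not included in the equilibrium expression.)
K_p = 1.448

Solids (Fe₂O₃, Fe) are excluded.
Kp = P(CO₂)³/P(CO)³ = (1.55)³/(1.37)³ = 3.724/2.571 = 1.448.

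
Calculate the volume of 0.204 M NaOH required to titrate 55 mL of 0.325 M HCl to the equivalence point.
V_{base} = 87.6 mL

At equivalence: moles acid = moles base.
moles HCl = 0.325 M × 0.055 L = 0.017875 mol
V_NaOH = 0.017875 mol ÷ 0.204 M = 0.08762 L = 87.6 mL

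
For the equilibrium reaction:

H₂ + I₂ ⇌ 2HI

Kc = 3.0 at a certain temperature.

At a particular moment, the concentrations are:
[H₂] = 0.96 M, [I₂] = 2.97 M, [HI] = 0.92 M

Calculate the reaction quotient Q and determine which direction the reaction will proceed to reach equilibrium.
Q = 0.297, Q < K, reaction proceeds forward (toward products)

Q = ([HI]^2) / ([H₂] × [I₂])
  = ((0.92)^2) / ((0.96)·(2.97)) = 0.8464/2.8512 = 0.2969
Since Q = 0.2969 < Kc = 3.0, the reaction proceeds forward (toward products) to reach equilibrium.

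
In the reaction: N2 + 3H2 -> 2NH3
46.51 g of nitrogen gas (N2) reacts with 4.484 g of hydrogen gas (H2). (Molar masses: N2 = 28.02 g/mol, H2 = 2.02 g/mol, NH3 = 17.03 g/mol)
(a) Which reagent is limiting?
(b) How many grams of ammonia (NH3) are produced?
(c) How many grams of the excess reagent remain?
(a) H2, (b) 25.2 g, (c) 25.78 g

Moles of N2 = 46.51 g ÷ 28.02 g/mol = 1.65989 mol
Moles of H2 = 4.484 g ÷ 2.02 g/mol = 2.2198 mol
Moles ÷ coefficient: N2: 1.65989/1 = 1.66, H2: 2.2198/3 = 0.7399
(a) H2 has the smaller value, so H2 is the limiting reagent.
(b) Moles of NH3 = 2.2198 mol H2 × (2/3) = 1.47987 mol; mass = 1.47987 mol × 17.03 g/mol = 25.2 g
(c) N2 consumed = 2.2198 × (1/3) = 0.739934 mol; remaining = 1.65989 − 0.739934 = 0.919952 mol; mass = 0.919952 mol × 28.02 g/mol = 25.78 g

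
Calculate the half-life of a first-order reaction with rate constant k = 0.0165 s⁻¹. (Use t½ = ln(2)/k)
42.01 s

t½ = ln(2)/k = 0.6931/0.0165 = 42.01 s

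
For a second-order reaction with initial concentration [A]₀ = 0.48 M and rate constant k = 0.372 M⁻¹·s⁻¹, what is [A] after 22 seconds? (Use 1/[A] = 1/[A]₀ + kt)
0.0974 M

1/[A] = 1/[A]₀ + k·t = 1/0.48 + (0.372)·(22) = 2.0833 + 8.1840 = 10.2673
[A] = 1/10.2673 = 0.0974 M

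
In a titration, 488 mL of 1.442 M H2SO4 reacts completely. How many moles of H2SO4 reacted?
Moles = Molarity × Volume (L)
Moles = 1.442 M × 0.488 L = 0.7037 mol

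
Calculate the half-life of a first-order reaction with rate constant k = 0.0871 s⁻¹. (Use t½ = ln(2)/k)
7.96 s

t½ = ln(2)/k = 0.6931/0.0871 = 7.96 s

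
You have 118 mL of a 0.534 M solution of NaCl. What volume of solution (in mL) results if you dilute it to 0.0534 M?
Using M₁V₁ = M₂V₂:
0.534 × 118 = 0.0534 × V₂
V₂ = (0.534 × 118) / 0.0534 = 1180 mL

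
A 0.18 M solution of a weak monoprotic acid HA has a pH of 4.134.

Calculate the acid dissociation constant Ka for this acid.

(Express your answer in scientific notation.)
K_a = 3.00e-08

[H⁺] = 10^(−pH) = 10^(−4.134) = 7.345e-05 M. For HA ⇌ H⁺ + A⁻, Ka = x²/(C − x) = (7.345e-05)²/(0.18 − 7.345e-05) = 3.00e-08.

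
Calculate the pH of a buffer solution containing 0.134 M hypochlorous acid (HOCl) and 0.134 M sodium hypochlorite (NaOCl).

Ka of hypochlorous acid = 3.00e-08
pH = 7.52

pKa = -log(3.00e-08) = 7.52. pH = pKa + log([A⁻]/[HA]) = 7.52 + log(0.134/0.134)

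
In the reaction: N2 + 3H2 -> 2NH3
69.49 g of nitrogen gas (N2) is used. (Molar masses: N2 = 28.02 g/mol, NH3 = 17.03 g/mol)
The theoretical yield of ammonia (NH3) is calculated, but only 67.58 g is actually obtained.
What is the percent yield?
Moles of N2 = 69.49 g ÷ 28.02 g/mol = 2.48001 mol
Mole ratio: 2 mol NH3 / 1 mol N2
Moles of NH3 = 2.48001 × (2/1) = 4.96003 mol
Theoretical yield = 4.96003 mol × 17.03 g/mol = 84.469 g
Actual yield = 67.58 g
Percent yield = (67.58 / 84.469) × 100% = 80.0%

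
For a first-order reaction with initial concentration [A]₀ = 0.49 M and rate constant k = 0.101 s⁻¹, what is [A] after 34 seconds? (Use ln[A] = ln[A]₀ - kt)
0.0158 M

ln[A] = ln[A]₀ - k·t = ln(0.49) - (0.101)·(34) = -0.7133 - 3.4340 = -4.1473
[A] = e^(-4.1473) = 0.0158 M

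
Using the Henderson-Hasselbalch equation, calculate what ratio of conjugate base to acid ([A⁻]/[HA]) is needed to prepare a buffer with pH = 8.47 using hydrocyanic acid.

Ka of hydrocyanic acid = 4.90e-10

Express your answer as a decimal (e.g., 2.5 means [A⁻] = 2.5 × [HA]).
[A⁻]/[HA] = 0.145

pKa = −log(4.90e-10) = 9.3098. pH = pKa + log([A⁻]/[HA]). 8.47 = 9.3098 + log(ratio). log(ratio) = 8.47 − 9.3098 = -0.8398. ratio = 10^(-0.8398) = 0.145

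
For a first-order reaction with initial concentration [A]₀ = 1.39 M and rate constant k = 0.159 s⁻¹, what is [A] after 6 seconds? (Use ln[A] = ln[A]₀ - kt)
0.5354 M

ln[A] = ln[A]₀ - k·t = ln(1.39) - (0.159)·(6) = 0.3293 - 0.9540 = -0.6247
[A] = e^(-0.6247) = 0.5354 M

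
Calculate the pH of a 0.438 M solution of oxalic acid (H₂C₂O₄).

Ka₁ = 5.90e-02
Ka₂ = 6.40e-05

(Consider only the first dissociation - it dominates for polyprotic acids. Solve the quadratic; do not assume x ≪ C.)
pH = 0.87

x² + Ka₁·x − Ka₁·C = 0 with Ka₁ = 5.90e-02, C = 0.438.
x = (−Ka₁ + √(Ka₁² + 4·Ka₁·C))/2 = 1.3394e-01 M, so pH = 0.87.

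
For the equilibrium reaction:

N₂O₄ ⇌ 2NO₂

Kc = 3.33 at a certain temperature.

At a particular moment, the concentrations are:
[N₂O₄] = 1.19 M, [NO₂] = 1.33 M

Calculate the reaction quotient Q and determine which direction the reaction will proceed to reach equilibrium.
Q = 1.486, Q < K, reaction proceeds forward (toward products)

Q = ([NO₂]^2) / ([N₂O₄])
  = ((1.33)^2) / ((1.19)) = 1.7689/1.19 = 1.486
Since Q = 1.486 < Kc = 3.33, the reaction proceeds forward (toward products) to reach equilibrium.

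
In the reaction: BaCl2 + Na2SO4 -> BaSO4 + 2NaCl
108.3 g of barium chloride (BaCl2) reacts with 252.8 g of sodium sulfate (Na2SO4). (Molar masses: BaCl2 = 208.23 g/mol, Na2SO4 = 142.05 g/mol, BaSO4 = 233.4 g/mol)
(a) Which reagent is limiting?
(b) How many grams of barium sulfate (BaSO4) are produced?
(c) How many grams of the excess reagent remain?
(a) BaCl2, (b) 121.4 g, (c) 178.9 g

Moles of BaCl2 = 108.3 g ÷ 208.23 g/mol = 0.520098 mol
Moles of Na2SO4 = 252.8 g ÷ 142.05 g/mol = 1.77966 mol
Moles ÷ coefficient: BaCl2: 0.520098/1 = 0.5201, Na2SO4: 1.77966/1 = 1.78
(a) BaCl2 has the smaller value, so BaCl2 is the limiting reagent.
(b) Moles of BaSO4 = 0.520098 mol BaCl2 × (1/1) = 0.520098 mol; mass = 0.520098 mol × 233.4 g/mol = 121.4 g
(c) Na2SO4 consumed = 0.520098 × (1/1) = 0.520098 mol; remaining = 1.77966 − 0.520098 = 1.25956 mol; mass = 1.25956 mol × 142.05 g/mol = 178.9 g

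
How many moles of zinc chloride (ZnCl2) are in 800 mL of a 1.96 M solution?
Moles = Molarity × Volume (L)
Moles = 1.96 M × 0.8 L = 1.568 mol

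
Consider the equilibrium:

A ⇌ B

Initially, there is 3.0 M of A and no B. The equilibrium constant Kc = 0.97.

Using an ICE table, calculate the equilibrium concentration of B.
[B] = 1.477 M

ICE: [A] = 3.0 − x, [B] = x.
Kc = x/(3.0 − x) = 0.97 ⇒ x = 0.97·3.0/(1 + 0.97) = 2.91/1.97 = 1.477.
[B] = x = 1.477 M.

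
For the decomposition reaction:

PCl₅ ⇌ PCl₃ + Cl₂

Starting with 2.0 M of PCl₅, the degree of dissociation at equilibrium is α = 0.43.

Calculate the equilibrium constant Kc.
K_c = 0.6488

x = α·[A]₀ = 0.43 × 2.0 = 0.86 M dissociated.
At eq: [PCl₅] = 2.0 − 0.86 = 1.14 M; [PCl₃] = [Cl₂] = x = 0.86 M.
Kc = [PCl₃][Cl₂]/[PCl₅] = (0.86)²/1.14 = 0.6488.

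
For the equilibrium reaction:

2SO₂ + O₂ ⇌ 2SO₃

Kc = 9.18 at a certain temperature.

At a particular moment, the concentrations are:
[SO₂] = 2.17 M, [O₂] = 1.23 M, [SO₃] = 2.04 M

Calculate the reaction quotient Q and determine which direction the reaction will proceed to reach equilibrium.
Q = 0.719, Q < K, reaction proceeds forward (toward products)

Q = ([SO₃]^2) / ([SO₂]^2 × [O₂])
  = ((2.04)^2) / ((2.17)^2·(1.23)) = 4.1616/5.7919 = 0.7185
Since Q = 0.7185 < Kc = 9.18, the reaction proceeds forward (toward products) to reach equilibrium.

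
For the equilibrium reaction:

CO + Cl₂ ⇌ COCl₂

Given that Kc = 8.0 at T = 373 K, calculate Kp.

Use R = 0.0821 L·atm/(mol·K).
K_p = 0.2612

Δn = (moles gaseous products) − (moles gaseous reactants) = -1
T = 373 K; RT = 0.0821 × 373 = 30.6233
Kp = Kc·(RT)^Δn = 8.0 × (30.6233)^-1 = 8.0 × 0.0326549 = 0.2612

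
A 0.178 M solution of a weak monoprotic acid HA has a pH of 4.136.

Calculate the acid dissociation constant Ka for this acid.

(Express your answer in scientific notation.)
K_a = 3.00e-08

[H⁺] = 10^(−pH) = 10^(−4.136) = 7.311e-05 M. For HA ⇌ H⁺ + A⁻, Ka = x²/(C − x) = (7.311e-05)²/(0.178 − 7.311e-05) = 3.00e-08.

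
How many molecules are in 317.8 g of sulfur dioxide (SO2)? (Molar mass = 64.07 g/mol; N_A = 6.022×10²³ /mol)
Moles = 317.8 g ÷ 64.07 g/mol = 4.9602 mol
Molecules = 4.9602 mol × 6.022×10²³ /mol = 2.987e+24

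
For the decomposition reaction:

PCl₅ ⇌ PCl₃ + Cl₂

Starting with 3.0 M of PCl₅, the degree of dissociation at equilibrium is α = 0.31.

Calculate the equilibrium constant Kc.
K_c = 0.4178

x = α·[A]₀ = 0.31 × 3.0 = 0.93 M dissociated.
At eq: [PCl₅] = 3.0 − 0.93 = 2.07 M; [PCl₃] = [Cl₂] = x = 0.93 M.
Kc = [PCl₃][Cl₂]/[PCl₅] = (0.93)²/2.07 = 0.4178.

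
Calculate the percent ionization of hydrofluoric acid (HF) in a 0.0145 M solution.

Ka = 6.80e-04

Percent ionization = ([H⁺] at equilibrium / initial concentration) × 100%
Percent ionization = 19.4%

Let x = [H⁺]. Ka = x²/(C - x) ⇒ x² + (6.80e-04)x - (6.80e-04)(0.0145) = 0. x = 2.8184e-03. Percent = (2.8184e-03/0.0145) × 100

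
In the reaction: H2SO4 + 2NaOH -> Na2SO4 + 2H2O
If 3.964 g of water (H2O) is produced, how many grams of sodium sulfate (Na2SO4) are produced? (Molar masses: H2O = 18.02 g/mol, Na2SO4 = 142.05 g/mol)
Moles of H2O = 3.964 g ÷ 18.02 g/mol = 0.219978 mol
Mole ratio: 1 mol Na2SO4 / 2 mol H2O
Moles of Na2SO4 = 0.219978 × (1/2) = 0.109989 mol
Mass of Na2SO4 = 0.109989 mol × 142.05 g/mol = 15.62 g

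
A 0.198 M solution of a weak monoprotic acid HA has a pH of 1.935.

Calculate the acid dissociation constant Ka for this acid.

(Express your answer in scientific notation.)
K_a = 7.24e-04

[H⁺] = 10^(−pH) = 10^(−1.935) = 1.161e-02 M. For HA ⇌ H⁺ + A⁻, Ka = x²/(C − x) = (1.161e-02)²/(0.198 − 1.161e-02) = 7.24e-04.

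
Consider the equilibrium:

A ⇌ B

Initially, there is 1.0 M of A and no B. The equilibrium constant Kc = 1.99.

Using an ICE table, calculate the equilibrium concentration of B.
[B] = 0.666 M

ICE: [A] = 1.0 − x, [B] = x.
Kc = x/(1.0 − x) = 1.99 ⇒ x = 1.99·1.0/(1 + 1.99) = 1.99/2.99 = 0.6656.
[B] = x = 0.666 M.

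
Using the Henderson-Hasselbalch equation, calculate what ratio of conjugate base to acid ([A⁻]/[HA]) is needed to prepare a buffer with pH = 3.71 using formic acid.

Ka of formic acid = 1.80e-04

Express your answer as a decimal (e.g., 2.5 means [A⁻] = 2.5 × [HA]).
[A⁻]/[HA] = 0.923

pKa = −log(1.80e-04) = 3.7447. pH = pKa + log([A⁻]/[HA]). 3.71 = 3.7447 + log(ratio). log(ratio) = 3.71 − 3.7447 = -0.0347. ratio = 10^(-0.0347) = 0.923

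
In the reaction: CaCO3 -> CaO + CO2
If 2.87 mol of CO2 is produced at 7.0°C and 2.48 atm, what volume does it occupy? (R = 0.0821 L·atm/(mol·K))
T = 7.0°C + 273.15 = 280.15 K
V = nRT/P = (2.87 × 0.0821 × 280.15) / 2.48
V = 26.62 L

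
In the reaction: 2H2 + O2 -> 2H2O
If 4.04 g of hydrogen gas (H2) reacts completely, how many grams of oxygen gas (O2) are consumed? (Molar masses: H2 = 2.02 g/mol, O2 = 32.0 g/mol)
Moles of H2 = 4.04 g ÷ 2.02 g/mol = 2 mol
Mole ratio: 1 mol O2 / 2 mol H2
Moles of O2 = 2 × (1/2) = 1 mol
Mass of O2 = 1 mol × 32.0 g/mol = 32 g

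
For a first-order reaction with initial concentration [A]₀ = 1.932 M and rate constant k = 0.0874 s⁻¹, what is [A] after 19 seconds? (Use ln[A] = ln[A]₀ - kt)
0.3671 M

ln[A] = ln[A]₀ - k·t = ln(1.932) - (0.0874)·(19) = 0.6586 - 1.6606 = -1.0020
[A] = e^(-1.0020) = 0.3671 M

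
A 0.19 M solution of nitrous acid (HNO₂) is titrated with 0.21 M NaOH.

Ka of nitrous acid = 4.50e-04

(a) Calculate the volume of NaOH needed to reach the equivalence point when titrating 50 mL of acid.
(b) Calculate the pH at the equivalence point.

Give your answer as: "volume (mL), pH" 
V = 45.2 mL, pH = 8.17

(a) At equivalence: moles acid = moles base.
moles acid = 0.19 × 0.05 = 0.0095 mol; V_NaOH = 0.0095/0.21 = 0.04524 L = 45.2 mL.
(b) At equivalence, all acid → conjugate base A⁻ at [A⁻] = 0.0095/0.09524 = 0.09975 M.
Kb = Kw/Ka = 1.0e-14/4.50e-04 = 2.222e-11; [OH⁻] = √(Kb·[A⁻]) = 1.489e-06; pOH = 5.83; pH = 14 − pOH = 8.17.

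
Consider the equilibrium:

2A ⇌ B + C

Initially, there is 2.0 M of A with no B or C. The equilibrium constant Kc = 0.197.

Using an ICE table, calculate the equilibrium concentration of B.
[B] = 0.470 M

ICE: [A] = 2.0 − 2x, [B] = [C] = x.
Kc = x²/(2.0 − 2x)² = 0.197 ⇒ √Kc = x/(2.0 − 2x).
x = √0.197·2.0/(1 + 2√0.197) = 0.44385·2.0/1.8877 = 0.47025.
[B] = x = 0.470 M.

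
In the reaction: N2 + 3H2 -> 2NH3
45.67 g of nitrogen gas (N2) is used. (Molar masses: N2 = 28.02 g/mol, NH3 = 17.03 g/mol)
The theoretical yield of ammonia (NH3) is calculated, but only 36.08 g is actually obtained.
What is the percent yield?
Moles of N2 = 45.67 g ÷ 28.02 g/mol = 1.62991 mol
Mole ratio: 2 mol NH3 / 1 mol N2
Moles of NH3 = 1.62991 × (2/1) = 3.25981 mol
Theoretical yield = 3.25981 mol × 17.03 g/mol = 55.515 g
Actual yield = 36.08 g
Percent yield = (36.08 / 55.515) × 100% = 65.0%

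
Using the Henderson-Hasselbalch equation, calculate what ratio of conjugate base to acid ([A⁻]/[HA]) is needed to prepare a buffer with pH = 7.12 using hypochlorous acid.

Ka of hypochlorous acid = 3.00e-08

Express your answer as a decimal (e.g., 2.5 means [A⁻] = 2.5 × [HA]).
[A⁻]/[HA] = 0.395

pKa = −log(3.00e-08) = 7.5229. pH = pKa + log([A⁻]/[HA]). 7.12 = 7.5229 + log(ratio). log(ratio) = 7.12 − 7.5229 = -0.4029. ratio = 10^(-0.4029) = 0.395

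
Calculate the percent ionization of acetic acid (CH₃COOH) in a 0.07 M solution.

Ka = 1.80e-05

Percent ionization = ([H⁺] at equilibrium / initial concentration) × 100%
Percent ionization = 1.59%

Let x = [H⁺]. Ka = x²/(C - x) ⇒ x² + (1.80e-05)x - (1.80e-05)(0.07) = 0. x = 1.1135e-03. Percent = (1.1135e-03/0.07) × 100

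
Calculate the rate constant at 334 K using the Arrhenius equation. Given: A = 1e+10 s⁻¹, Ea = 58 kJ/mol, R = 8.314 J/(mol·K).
8.49e+00 s⁻¹

k = A·exp(-Ea/(R·T)) = 1e+10·exp(-58000/(8.314·334)) = 1e+10·exp(-20.8868) = 1e+10·8.4915e-10 = 8.49e+00 s⁻¹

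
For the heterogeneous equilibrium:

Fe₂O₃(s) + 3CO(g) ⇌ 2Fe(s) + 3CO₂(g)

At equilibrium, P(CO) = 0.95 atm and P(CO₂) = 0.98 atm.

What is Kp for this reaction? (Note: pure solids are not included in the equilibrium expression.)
K_p = 1.098

Solids (Fe₂O₃, Fe) are excluded.
Kp = P(CO₂)³/P(CO)³ = (0.98)³/(0.95)³ = 0.9412/0.8574 = 1.098.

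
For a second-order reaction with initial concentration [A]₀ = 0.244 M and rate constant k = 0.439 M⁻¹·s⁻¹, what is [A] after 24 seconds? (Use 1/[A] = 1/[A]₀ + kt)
0.0683 M

1/[A] = 1/[A]₀ + k·t = 1/0.244 + (0.439)·(24) = 4.0984 + 10.5360 = 14.6344
[A] = 1/14.6344 = 0.0683 M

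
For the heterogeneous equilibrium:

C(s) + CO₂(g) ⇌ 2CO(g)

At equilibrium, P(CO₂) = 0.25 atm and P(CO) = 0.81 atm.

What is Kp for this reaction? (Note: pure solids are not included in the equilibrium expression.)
K_p = 2.624

Solid C is excluded.
Kp = P(CO)²/P(CO₂) = (0.81)²/0.25 = 0.6561/0.25 = 2.624.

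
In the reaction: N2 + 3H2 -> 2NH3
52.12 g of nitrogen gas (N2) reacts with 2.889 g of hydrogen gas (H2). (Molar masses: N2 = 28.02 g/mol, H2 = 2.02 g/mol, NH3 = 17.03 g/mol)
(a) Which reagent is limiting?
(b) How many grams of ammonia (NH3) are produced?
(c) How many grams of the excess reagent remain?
(a) H2, (b) 16.24 g, (c) 38.76 g

Moles of N2 = 52.12 g ÷ 28.02 g/mol = 1.8601 mol
Moles of H2 = 2.889 g ÷ 2.02 g/mol = 1.4302 mol
Moles ÷ coefficient: N2: 1.8601/1 = 1.86, H2: 1.4302/3 = 0.4767
(a) H2 has the smaller value, so H2 is the limiting reagent.
(b) Moles of NH3 = 1.4302 mol H2 × (2/3) = 0.953465 mol; mass = 0.953465 mol × 17.03 g/mol = 16.24 g
(c) N2 consumed = 1.4302 × (1/3) = 0.476733 mol; remaining = 1.8601 − 0.476733 = 1.38337 mol; mass = 1.38337 mol × 28.02 g/mol = 38.76 g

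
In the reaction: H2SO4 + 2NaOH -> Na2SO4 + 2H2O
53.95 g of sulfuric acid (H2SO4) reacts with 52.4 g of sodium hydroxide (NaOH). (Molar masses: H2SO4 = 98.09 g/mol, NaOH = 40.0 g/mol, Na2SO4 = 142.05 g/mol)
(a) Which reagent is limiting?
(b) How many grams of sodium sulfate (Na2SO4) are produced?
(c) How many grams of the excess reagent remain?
(a) H2SO4, (b) 78.13 g, (c) 8.4 g

Moles of H2SO4 = 53.95 g ÷ 98.09 g/mol = 0.550005 mol
Moles of NaOH = 52.4 g ÷ 40.0 g/mol = 1.31 mol
Moles ÷ coefficient: H2SO4: 0.550005/1 = 0.55, NaOH: 1.31/2 = 0.655
(a) H2SO4 has the smaller value, so H2SO4 is the limiting reagent.
(b) Moles of Na2SO4 = 0.550005 mol H2SO4 × (1/1) = 0.550005 mol; mass = 0.550005 mol × 142.05 g/mol = 78.13 g
(c) NaOH consumed = 0.550005 × (2/1) = 1.10001 mol; remaining = 1.31 − 1.10001 = 0.20999 mol; mass = 0.20999 mol × 40.0 g/mol = 8.4 g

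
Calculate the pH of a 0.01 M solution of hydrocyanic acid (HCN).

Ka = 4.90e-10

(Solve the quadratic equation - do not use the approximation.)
pH = 5.65

x² + Ka×x - Ka×C = 0. Using quadratic formula: [H⁺] = 2.2133e-06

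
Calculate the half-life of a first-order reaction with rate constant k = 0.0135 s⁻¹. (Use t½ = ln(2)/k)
51.34 s

t½ = ln(2)/k = 0.6931/0.0135 = 51.34 s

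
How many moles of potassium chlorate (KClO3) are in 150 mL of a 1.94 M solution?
Moles = Molarity × Volume (L)
Moles = 1.94 M × 0.15 L = 0.291 mol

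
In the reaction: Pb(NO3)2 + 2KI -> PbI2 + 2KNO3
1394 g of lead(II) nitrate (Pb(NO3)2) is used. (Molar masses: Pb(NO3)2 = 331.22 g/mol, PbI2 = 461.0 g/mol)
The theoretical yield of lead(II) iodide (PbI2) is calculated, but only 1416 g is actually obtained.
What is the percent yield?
Moles of Pb(NO3)2 = 1394 g ÷ 331.22 g/mol = 4.20868 mol
Mole ratio: 1 mol PbI2 / 1 mol Pb(NO3)2
Moles of PbI2 = 4.20868 × (1/1) = 4.20868 mol
Theoretical yield = 4.20868 mol × 461.0 g/mol = 1940.2 g
Actual yield = 1416 g
Percent yield = (1416 / 1940.2) × 100% = 73.0%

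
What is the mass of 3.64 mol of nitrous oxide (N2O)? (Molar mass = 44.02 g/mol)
Mass = 3.64 mol × 44.02 g/mol = 160.2 g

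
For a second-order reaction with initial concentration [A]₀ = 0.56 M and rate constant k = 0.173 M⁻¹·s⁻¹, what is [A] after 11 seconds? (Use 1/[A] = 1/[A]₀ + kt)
0.2711 M

1/[A] = 1/[A]₀ + k·t = 1/0.56 + (0.173)·(11) = 1.7857 + 1.9030 = 3.6887
[A] = 1/3.6887 = 0.2711 M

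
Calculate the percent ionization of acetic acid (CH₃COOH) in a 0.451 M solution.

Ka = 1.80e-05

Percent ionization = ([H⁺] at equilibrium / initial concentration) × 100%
Percent ionization = 0.63%

Let x = [H⁺]. Ka = x²/(C - x) ⇒ x² + (1.80e-05)x - (1.80e-05)(0.451) = 0. x = 2.8402e-03. Percent = (2.8402e-03/0.451) × 100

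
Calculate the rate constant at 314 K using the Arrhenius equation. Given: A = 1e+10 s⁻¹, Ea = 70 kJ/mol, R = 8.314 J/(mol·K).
2.26e-02 s⁻¹

k = A·exp(-Ea/(R·T)) = 1e+10·exp(-70000/(8.314·314)) = 1e+10·exp(-26.8138) = 1e+10·2.2642e-12 = 2.26e-02 s⁻¹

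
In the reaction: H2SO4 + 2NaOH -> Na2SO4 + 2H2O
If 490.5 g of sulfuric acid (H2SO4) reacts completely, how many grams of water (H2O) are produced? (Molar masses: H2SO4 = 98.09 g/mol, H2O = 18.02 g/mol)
Moles of H2SO4 = 490.5 g ÷ 98.09 g/mol = 5.00051 mol
Mole ratio: 2 mol H2O / 1 mol H2SO4
Moles of H2O = 5.00051 × (2/1) = 10.001 mol
Mass of H2O = 10.001 mol × 18.02 g/mol = 180.2 g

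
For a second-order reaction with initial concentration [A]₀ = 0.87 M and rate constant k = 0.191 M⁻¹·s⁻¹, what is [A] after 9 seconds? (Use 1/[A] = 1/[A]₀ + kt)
0.3486 M

1/[A] = 1/[A]₀ + k·t = 1/0.87 + (0.191)·(9) = 1.1494 + 1.7190 = 2.8684
[A] = 1/2.8684 = 0.3486 M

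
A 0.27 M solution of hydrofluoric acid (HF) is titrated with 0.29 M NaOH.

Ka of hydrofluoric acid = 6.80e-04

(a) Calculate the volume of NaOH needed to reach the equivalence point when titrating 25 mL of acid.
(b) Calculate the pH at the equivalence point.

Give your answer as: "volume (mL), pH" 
V = 23.3 mL, pH = 8.16

(a) At equivalence: moles acid = moles base.
moles acid = 0.27 × 0.025 = 0.00675 mol; V_NaOH = 0.00675/0.29 = 0.02328 L = 23.3 mL.
(b) At equivalence, all acid → conjugate base A⁻ at [A⁻] = 0.00675/0.04828 = 0.1398 M.
Kb = Kw/Ka = 1.0e-14/6.80e-04 = 1.471e-11; [OH⁻] = √(Kb·[A⁻]) = 1.434e-06; pOH = 5.84; pH = 14 − pOH = 8.16.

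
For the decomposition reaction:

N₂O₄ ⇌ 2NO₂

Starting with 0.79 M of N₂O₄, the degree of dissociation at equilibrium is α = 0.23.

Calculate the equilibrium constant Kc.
K_c = 0.2171

x = α·[A]₀ = 0.23 × 0.79 = 0.1817 M dissociated.
At eq: [N₂O₄] = 0.79 − 0.1817 = 0.6083 M; [NO₂] = 2x = 0.3634 M.
Kc = [NO₂]²/[N₂O₄] = (0.3634)²/0.6083 = 0.2171.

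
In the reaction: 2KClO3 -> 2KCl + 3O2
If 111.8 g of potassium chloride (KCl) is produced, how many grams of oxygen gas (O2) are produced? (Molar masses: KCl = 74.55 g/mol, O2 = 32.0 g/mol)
Moles of KCl = 111.8 g ÷ 74.55 g/mol = 1.49966 mol
Mole ratio: 3 mol O2 / 2 mol KCl
Moles of O2 = 1.49966 × (3/2) = 2.2495 mol
Mass of O2 = 2.2495 mol × 32.0 g/mol = 71.98 g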